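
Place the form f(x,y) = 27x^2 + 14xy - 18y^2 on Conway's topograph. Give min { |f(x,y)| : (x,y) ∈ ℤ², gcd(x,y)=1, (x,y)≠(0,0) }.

river: ρ → (-18,22,23)
river: ρ → (23,24,-17)
river: ρ → (-17,44,3)
river: ρ → (3,46,-2)
river: ρ → (-2,46,3)
river: ρ → (3,44,-17)
river: ρ → (-17,24,23)
river: ρ → (23,22,-18)
river: ρ → (-18,14,27)
river: ρ → (27,40,-5)
river: ρ → (-5,40,27)
river: ρ → (27,14,-18)
closes: descent 0, river 12
min |a| on river = 2

2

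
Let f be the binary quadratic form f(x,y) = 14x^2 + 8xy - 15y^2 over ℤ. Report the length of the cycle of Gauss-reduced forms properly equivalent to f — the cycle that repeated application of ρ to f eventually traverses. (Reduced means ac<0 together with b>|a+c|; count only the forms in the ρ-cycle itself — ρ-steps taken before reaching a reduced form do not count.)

D = 904, ⌊√D⌋ = 30
river: ρ → (-15,22,7)
river: ρ → (7,20,-18)
river: ρ → (-18,16,9)
river: ρ → (9,20,-14)
river: ρ → (-14,8,15)
river: ρ → (15,22,-7)
river: ρ → (-7,20,18)
river: ρ → (18,16,-9)
river: ρ → (-9,20,14)
river: ρ → (14,8,-15)
ρ-cycle length = 10 (tail of 0 descent steps not counted)

10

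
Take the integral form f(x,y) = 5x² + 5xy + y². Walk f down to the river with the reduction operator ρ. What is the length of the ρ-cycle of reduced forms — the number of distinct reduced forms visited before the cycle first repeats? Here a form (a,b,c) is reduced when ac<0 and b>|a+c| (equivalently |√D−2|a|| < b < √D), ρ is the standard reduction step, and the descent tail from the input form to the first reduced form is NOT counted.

D = 5, ⌊√D⌋ = 2
descent: ρ → (1,1,-1)  [lands on river]
river: ρ → (-1,1,1)
ρ-cycle length = 2 (tail of 1 descent step not counted)

2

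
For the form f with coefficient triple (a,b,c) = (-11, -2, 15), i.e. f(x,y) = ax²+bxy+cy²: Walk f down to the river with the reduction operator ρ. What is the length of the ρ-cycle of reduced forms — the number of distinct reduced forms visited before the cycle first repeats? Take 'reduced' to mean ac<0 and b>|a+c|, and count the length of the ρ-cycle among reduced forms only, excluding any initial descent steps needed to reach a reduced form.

D = 664, ⌊√D⌋ = 25
descent: ρ → (15,2,-11)
descent: ρ → (-11,20,6)  [lands on river]
river: ρ → (6,16,-17)
river: ρ → (-17,18,5)
river: ρ → (5,22,-9)
river: ρ → (-9,14,13)
river: ρ → (13,12,-10)
river: ρ → (-10,8,15)
river: ρ → (15,22,-3)
river: ρ → (-3,20,22)
river: ρ → (22,24,-1)
river: ρ → (-1,24,22)
river: ρ → (22,20,-3)
river: ρ → (-3,22,15)
river: ρ → (15,8,-10)
river: ρ → (-10,12,13)
river: ρ → (13,14,-9)
river: ρ → (-9,22,5)
river: ρ → (5,18,-17)
river: ρ → (-17,16,6)
river: ρ → (6,20,-11)
river: ρ → (-11,24,2)
river: ρ → (2,24,-11)
ρ-cycle length = 22 (tail of 2 descent steps not counted)

22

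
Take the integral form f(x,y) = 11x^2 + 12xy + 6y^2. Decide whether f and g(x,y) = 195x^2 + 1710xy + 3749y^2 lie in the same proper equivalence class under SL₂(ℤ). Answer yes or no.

D₁ = -120, D₂ = -120
f: translate: b→-10 (≡12 mod 22), so (11,12,6)→(11,-10,5)
f: flip: (11,-10,5)→(5,10,11)
f: translate: b→0 (≡10 mod 10), so (5,10,11)→(5,0,6)
f: reduced (well bottom): (5,0,6) with a≤c, −a<b≤a
g: translate: b→150 (≡1710 mod 390), so (195,1710,3749)→(195,150,29)
g: flip: (195,150,29)→(29,-150,195)
g: translate: b→24 (≡-150 mod 58), so (29,-150,195)→(29,24,6)
g: flip: (29,24,6)→(6,-24,29)
g: translate: b→0 (≡-24 mod 12), so (6,-24,29)→(6,0,5)
g: flip: (6,0,5)→(5,0,6)
g: reduced (well bottom): (5,0,6) with a≤c, −a<b≤a
reduced forms (5, 0, 6) vs (5, 0, 6) ⇒ equivalent

yes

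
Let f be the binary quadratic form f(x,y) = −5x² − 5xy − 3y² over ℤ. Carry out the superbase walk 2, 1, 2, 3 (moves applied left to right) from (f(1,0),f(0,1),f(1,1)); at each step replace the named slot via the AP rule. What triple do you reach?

start (-5,-3,-13) = (f(1,0),f(0,1),f(1,1))
replace slot 2: 2·((-5)+(-13)) − (-3) = -33 → (-5,-33,-13)
replace slot 1: 2·((-33)+(-13)) − (-5) = -87 → (-87,-33,-13)
replace slot 2: 2·((-87)+(-13)) − (-33) = -167 → (-87,-167,-13)
replace slot 3: 2·((-87)+(-167)) − (-13) = -495 → (-87,-167,-495)

-87,-167,-495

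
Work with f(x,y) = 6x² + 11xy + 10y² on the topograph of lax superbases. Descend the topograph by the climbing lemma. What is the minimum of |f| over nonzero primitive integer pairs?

translate: b→-1 (≡11 mod 12), so (6,11,10)→(6,-1,5)
flip: (6,-1,5)→(5,1,6)
reduced (well bottom): (5,1,6) with a≤c, −a<b≤a
well minimum = a = 5

5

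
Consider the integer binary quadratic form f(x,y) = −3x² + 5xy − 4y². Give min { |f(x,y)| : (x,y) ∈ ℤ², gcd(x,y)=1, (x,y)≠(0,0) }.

translate: b→1 (≡-5 mod 6), so (3,-5,4)→(3,1,2)
flip: (3,1,2)→(2,-1,3)
reduced (well bottom): (2,-1,3) with a≤c, −a<b≤a
well minimum |f| = |-2| = 2 (negative-definite)

2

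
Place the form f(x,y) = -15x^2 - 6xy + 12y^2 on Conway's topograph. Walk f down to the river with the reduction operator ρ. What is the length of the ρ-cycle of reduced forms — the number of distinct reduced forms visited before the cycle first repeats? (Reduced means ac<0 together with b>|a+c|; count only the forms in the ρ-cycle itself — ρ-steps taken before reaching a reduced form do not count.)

D = 756, ⌊√D⌋ = 27
descent: ρ → (12,6,-15)  [lands on river]
river: ρ → (-15,24,3)
river: ρ → (3,24,-15)
river: ρ → (-15,6,12)
river: ρ → (12,18,-9)
river: ρ → (-9,18,12)
ρ-cycle length = 6 (tail of 1 descent step not counted)

6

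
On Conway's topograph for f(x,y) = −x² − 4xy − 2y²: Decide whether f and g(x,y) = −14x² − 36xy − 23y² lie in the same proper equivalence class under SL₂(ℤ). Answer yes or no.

D₁ = 8, D₂ = 8
river cycle of f (length 2): (1, 2, -1), (-1, 2, 1)
river cycle of g (length 2): (-1, 2, 1), (1, 2, -1)
cycles coincide ⇒ equivalent

yes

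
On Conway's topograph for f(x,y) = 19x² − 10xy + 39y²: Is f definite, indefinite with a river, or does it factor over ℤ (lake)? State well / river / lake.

D = b²−4ac = (-10)² − 4·19·39 = -2864
D < 0 ⇒ definite ⇒ every region one sign ⇒ single well

well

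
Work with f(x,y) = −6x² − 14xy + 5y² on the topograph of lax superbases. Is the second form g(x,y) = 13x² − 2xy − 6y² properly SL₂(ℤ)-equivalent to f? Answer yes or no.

D₁ = 316, D₂ = 316
river cycle of f (length 6): (5, 14, -6), (-6, 10, 9), (9, 8, -7), (-7, 6, 10), (10, 14, -3), (-3, 16, 5)
river cycle of g (length 6): (-6, 14, 5), (5, 16, -3), (-3, 14, 10), (10, 6, -7), (-7, 8, 9), (9, 10, -6)
cycles differ ⇒ inequivalent

no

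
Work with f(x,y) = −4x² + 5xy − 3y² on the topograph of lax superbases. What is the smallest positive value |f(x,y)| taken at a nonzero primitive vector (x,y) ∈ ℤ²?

translate: b→3 (≡-5 mod 8), so (4,-5,3)→(4,3,2)
flip: (4,3,2)→(2,-3,4)
translate: b→1 (≡-3 mod 4), so (2,-3,4)→(2,1,3)
reduced (well bottom): (2,1,3) with a≤c, −a<b≤a
well minimum |f| = |-2| = 2 (negative-definite)

2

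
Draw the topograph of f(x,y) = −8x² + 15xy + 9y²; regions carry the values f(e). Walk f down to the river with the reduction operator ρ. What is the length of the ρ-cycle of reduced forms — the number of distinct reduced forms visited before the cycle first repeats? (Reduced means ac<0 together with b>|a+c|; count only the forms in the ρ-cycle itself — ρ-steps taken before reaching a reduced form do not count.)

D = 513, ⌊√D⌋ = 22
river: ρ → (9,21,-2)
river: ρ → (-2,19,19)
river: ρ → (19,19,-2)
river: ρ → (-2,21,9)
river: ρ → (9,15,-8)
river: ρ → (-8,17,7)
river: ρ → (7,11,-14)
river: ρ → (-14,17,4)
river: ρ → (4,15,-18)
river: ρ → (-18,21,1)
river: ρ → (1,21,-18)
river: ρ → (-18,15,4)
river: ρ → (4,17,-14)
river: ρ → (-14,11,7)
river: ρ → (7,17,-8)
river: ρ → (-8,15,9)
ρ-cycle length = 16 (tail of 0 descent steps not counted)

16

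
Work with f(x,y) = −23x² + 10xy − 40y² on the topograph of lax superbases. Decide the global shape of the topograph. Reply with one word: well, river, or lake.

D = b²−4ac = 10² − 4·(-23)·(-40) = -3580
D < 0 ⇒ definite ⇒ every region one sign ⇒ single well

well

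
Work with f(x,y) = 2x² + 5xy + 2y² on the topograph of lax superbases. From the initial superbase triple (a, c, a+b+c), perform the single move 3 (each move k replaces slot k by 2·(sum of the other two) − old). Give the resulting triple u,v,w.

start (2,2,9) = (f(1,0),f(0,1),f(1,1))
replace slot 3: 2·(2+2) − 9 = -1 → (2,2,-1)

2,2,-1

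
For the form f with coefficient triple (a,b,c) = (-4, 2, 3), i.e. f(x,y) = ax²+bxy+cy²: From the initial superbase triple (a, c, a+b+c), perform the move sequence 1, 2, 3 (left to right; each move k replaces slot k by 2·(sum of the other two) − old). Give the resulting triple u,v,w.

start (-4,3,1) = (f(1,0),f(0,1),f(1,1))
replace slot 1: 2·(3+1) − (-4) = 12 → (12,3,1)
replace slot 2: 2·(12+1) − 3 = 23 → (12,23,1)
replace slot 3: 2·(12+23) − 1 = 69 → (12,23,69)

12,23,69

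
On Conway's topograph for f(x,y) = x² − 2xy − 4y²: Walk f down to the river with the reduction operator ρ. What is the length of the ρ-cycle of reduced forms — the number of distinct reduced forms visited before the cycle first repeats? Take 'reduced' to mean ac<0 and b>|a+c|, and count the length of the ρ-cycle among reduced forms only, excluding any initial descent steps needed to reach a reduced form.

D = 20, ⌊√D⌋ = 4
descent: ρ → (-4,2,1)
descent: ρ → (1,4,-1)  [lands on river]
river: ρ → (-1,4,1)
ρ-cycle length = 2 (tail of 2 descent steps not counted)

2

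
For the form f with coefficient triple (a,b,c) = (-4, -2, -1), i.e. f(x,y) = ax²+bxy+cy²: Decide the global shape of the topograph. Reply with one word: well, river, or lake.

D = b²−4ac = (-2)² − 4·(-4)·(-1) = -12
D < 0 ⇒ definite ⇒ every region one sign ⇒ single well

well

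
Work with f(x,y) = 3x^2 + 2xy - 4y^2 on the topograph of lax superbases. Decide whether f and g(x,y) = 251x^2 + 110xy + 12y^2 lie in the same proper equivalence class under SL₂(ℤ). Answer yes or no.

D₁ = 52, D₂ = 52
river cycle of f (length 10): (-4, 6, 1), (1, 6, -4), (-4, 2, 3), (3, 4, -3), (-3, 2, 4), (4, 6, -1), (-1, 6, 4), (4, 2, -3), (-3, 4, 3), (3, 2, -4)
river cycle of g (length 10): (1, 6, -4), (-4, 2, 3), (3, 4, -3), (-3, 2, 4), (4, 6, -1), (-1, 6, 4), (4, 2, -3), (-3, 4, 3), (3, 2, -4), (-4, 6, 1)
cycles coincide ⇒ equivalent

yes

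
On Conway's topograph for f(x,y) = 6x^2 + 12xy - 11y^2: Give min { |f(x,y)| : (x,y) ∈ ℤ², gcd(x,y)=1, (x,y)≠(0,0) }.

river: ρ → (-11,10,7)
river: ρ → (7,18,-3)
river: ρ → (-3,18,7)
river: ρ → (7,10,-11)
river: ρ → (-11,12,6)
river: ρ → (6,12,-11)
closes: descent 0, river 6
min |a| on river = 3

3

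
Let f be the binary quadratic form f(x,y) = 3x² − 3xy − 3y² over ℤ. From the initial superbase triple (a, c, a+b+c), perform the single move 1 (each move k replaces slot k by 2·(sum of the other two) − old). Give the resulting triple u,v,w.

start (3,-3,-3) = (f(1,0),f(0,1),f(1,1))
replace slot 1: 2·((-3)+(-3)) − 3 = -15 → (-15,-3,-3)

-15,-3,-3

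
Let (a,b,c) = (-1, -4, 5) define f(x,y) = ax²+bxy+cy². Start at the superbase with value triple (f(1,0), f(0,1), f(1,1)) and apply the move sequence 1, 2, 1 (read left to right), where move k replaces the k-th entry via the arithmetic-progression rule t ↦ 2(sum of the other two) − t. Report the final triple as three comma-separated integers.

start (-1,5,0) = (f(1,0),f(0,1),f(1,1))
replace slot 1: 2·(5+0) − (-1) = 11 → (11,5,0)
replace slot 2: 2·(11+0) − 5 = 17 → (11,17,0)
replace slot 1: 2·(17+0) − 11 = 23 → (23,17,0)

23,17,0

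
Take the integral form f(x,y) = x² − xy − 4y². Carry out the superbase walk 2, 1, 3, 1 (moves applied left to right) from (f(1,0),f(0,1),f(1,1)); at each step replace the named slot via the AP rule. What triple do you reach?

start (1,-4,-4) = (f(1,0),f(0,1),f(1,1))
replace slot 2: 2·(1+(-4)) − (-4) = -2 → (1,-2,-4)
replace slot 1: 2·((-2)+(-4)) − 1 = -13 → (-13,-2,-4)
replace slot 3: 2·((-13)+(-2)) − (-4) = -26 → (-13,-2,-26)
replace slot 1: 2·((-2)+(-26)) − (-13) = -43 → (-43,-2,-26)

-43,-2,-26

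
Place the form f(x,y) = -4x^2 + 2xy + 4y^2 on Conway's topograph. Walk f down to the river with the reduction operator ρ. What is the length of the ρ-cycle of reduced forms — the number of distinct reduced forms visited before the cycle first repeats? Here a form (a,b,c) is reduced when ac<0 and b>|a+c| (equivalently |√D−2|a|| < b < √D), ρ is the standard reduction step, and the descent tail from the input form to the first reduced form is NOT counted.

D = 68, ⌊√D⌋ = 8
river: ρ → (4,6,-2)
river: ρ → (-2,6,4)
river: ρ → (4,2,-4)
river: ρ → (-4,6,2)
river: ρ → (2,6,-4)
river: ρ → (-4,2,4)
ρ-cycle length = 6 (tail of 0 descent steps not counted)

6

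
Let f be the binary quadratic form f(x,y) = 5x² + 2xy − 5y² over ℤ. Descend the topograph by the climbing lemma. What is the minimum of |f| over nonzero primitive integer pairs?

river: ρ → (-5,8,2)
river: ρ → (2,8,-5)
river: ρ → (-5,2,5)
river: ρ → (5,8,-2)
river: ρ → (-2,8,5)
river: ρ → (5,2,-5)
closes: descent 0, river 6
min |a| on river = 2

2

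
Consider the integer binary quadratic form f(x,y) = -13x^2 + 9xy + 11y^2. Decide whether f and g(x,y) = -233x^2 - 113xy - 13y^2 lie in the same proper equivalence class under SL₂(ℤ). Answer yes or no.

D₁ = 653, D₂ = 653
river cycle of f (length 14): (11, 13, -11), (-11, 9, 13), (13, 17, -7), (-7, 25, 1), (1, 25, -7), (-7, 17, 13), (13, 9, -11), (-11, 13, 11), (11, 9, -13), (-13, 17, 7), … (4 more)
river cycle of g (length 14): (-13, 9, 11), (11, 13, -11), (-11, 9, 13), (13, 17, -7), (-7, 25, 1), (1, 25, -7), (-7, 17, 13), (13, 9, -11), (-11, 13, 11), (11, 9, -13), … (4 more)
cycles coincide ⇒ equivalent

yes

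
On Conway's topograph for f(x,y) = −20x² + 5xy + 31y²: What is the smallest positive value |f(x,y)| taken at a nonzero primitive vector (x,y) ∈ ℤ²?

descent: ρ → (31,-5,-20)
descent: ρ → (-20,45,6)  [lands on river]
river: ρ → (6,39,-41)
river: ρ → (-41,43,4)
river: ρ → (4,45,-30)
river: ρ → (-30,15,19)
river: ρ → (19,23,-26)
river: ρ → (-26,29,16)
river: ρ → (16,35,-20)
closes: descent 2, river 8
min |a| on river = 4

4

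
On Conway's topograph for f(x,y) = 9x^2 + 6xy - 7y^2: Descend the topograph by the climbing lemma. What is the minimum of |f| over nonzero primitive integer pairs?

river: ρ → (-7,8,8)
river: ρ → (8,8,-7)
river: ρ → (-7,6,9)
river: ρ → (9,12,-4)
river: ρ → (-4,12,9)
river: ρ → (9,6,-7)
closes: descent 0, river 6
min |a| on river = 4

4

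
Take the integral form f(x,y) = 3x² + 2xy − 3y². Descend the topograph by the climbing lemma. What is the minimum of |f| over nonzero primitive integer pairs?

river: ρ → (-3,4,2)
river: ρ → (2,4,-3)
river: ρ → (-3,2,3)
river: ρ → (3,4,-2)
river: ρ → (-2,4,3)
river: ρ → (3,2,-3)
closes: descent 0, river 6
min |a| on river = 2

2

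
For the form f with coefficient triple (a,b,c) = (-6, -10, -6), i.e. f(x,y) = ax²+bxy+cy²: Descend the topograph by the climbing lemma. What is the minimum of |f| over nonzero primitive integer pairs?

translate: b→-2 (≡10 mod 12), so (6,10,6)→(6,-2,2)
flip: (6,-2,2)→(2,2,6)
reduced (well bottom): (2,2,6) with a≤c, −a<b≤a
well minimum |f| = |-2| = 2 (negative-definite)

2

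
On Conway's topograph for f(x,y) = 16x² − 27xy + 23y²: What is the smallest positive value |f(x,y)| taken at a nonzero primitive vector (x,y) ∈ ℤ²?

translate: b→5 (≡-27 mod 32), so (16,-27,23)→(16,5,12)
flip: (16,5,12)→(12,-5,16)
reduced (well bottom): (12,-5,16) with a≤c, −a<b≤a
well minimum = a = 12

12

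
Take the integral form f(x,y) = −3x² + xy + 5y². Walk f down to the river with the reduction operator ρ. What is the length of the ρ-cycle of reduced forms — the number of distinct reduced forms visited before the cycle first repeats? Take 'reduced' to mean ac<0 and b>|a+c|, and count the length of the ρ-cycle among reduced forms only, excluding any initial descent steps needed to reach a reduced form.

D = 61, ⌊√D⌋ = 7
descent: ρ → (5,-1,-3)
descent: ρ → (-3,7,1)  [lands on river]
river: ρ → (1,7,-3)
river: ρ → (-3,5,3)
river: ρ → (3,7,-1)
river: ρ → (-1,7,3)
river: ρ → (3,5,-3)
ρ-cycle length = 6 (tail of 2 descent steps not counted)

6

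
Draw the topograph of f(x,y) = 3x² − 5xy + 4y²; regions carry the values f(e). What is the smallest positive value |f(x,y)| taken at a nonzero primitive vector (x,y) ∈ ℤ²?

translate: b→1 (≡-5 mod 6), so (3,-5,4)→(3,1,2)
flip: (3,1,2)→(2,-1,3)
reduced (well bottom): (2,-1,3) with a≤c, −a<b≤a
well minimum = a = 2

2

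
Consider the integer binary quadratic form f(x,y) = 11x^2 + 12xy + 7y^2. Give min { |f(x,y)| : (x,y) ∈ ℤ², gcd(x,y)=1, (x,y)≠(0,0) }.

translate: b→-10 (≡12 mod 22), so (11,12,7)→(11,-10,6)
flip: (11,-10,6)→(6,10,11)
translate: b→-2 (≡10 mod 12), so (6,10,11)→(6,-2,7)
reduced (well bottom): (6,-2,7) with a≤c, −a<b≤a
well minimum = a = 6

6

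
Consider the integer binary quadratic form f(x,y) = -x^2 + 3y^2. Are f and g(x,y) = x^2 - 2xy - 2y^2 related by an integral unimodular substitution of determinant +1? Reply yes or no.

D₁ = 12, D₂ = 12
river cycle of f (length 2): (-1, 2, 2), (2, 2, -1)
river cycle of g (length 2): (-2, 2, 1), (1, 2, -2)
cycles differ ⇒ inequivalent

no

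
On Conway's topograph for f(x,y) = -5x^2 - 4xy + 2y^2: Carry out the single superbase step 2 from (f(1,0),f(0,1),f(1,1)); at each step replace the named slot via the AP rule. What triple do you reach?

start (-5,2,-7) = (f(1,0),f(0,1),f(1,1))
replace slot 2: 2·((-5)+(-7)) − 2 = -26 → (-5,-26,-7)

-5,-26,-7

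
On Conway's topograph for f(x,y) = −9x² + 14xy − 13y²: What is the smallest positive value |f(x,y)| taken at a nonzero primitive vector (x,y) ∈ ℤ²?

translate: b→4 (≡-14 mod 18), so (9,-14,13)→(9,4,8)
flip: (9,4,8)→(8,-4,9)
reduced (well bottom): (8,-4,9) with a≤c, −a<b≤a
well minimum |f| = |-8| = 8 (negative-definite)

8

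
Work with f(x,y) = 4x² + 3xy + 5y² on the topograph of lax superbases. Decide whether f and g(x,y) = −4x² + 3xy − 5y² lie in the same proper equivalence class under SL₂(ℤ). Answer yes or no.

D₁ = -71, D₂ = -71
f: reduced (well bottom): (4,3,5) with a≤c, −a<b≤a
g is negative-definite; reduce −g:
−g: reduced (well bottom): (4,-3,5) with a≤c, −a<b≤a
flip sign back: reduced form of g is (-4,3,-5)
reduced forms (4, 3, 5) vs (-4, 3, -5) ⇒ inequivalent

no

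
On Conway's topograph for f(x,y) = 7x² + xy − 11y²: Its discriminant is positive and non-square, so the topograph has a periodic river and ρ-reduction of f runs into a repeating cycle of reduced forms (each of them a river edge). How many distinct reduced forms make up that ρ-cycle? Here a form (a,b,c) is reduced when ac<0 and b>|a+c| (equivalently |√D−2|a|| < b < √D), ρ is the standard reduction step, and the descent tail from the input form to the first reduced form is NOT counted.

D = 309, ⌊√D⌋ = 17
descent: ρ → (-11,-1,7)
descent: ρ → (7,15,-3)  [lands on river]
river: ρ → (-3,15,7)
river: ρ → (7,13,-5)
river: ρ → (-5,17,1)
river: ρ → (1,17,-5)
river: ρ → (-5,13,7)
ρ-cycle length = 6 (tail of 2 descent steps not counted)

6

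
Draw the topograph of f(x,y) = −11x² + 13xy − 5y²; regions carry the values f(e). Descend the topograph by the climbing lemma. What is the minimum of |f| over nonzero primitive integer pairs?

translate: b→9 (≡-13 mod 22), so (11,-13,5)→(11,9,3)
flip: (11,9,3)→(3,-9,11)
translate: b→3 (≡-9 mod 6), so (3,-9,11)→(3,3,5)
reduced (well bottom): (3,3,5) with a≤c, −a<b≤a
well minimum |f| = |-3| = 3 (negative-definite)

3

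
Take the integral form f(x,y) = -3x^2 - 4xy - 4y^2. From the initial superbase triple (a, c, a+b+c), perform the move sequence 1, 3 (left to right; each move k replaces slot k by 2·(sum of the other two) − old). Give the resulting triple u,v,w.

start (-3,-4,-11) = (f(1,0),f(0,1),f(1,1))
replace slot 1: 2·((-4)+(-11)) − (-3) = -27 → (-27,-4,-11)
replace slot 3: 2·((-27)+(-4)) − (-11) = -51 → (-27,-4,-51)

-27,-4,-51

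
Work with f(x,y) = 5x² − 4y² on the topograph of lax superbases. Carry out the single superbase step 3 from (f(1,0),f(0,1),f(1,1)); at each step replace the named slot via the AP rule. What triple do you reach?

start (5,-4,1) = (f(1,0),f(0,1),f(1,1))
replace slot 3: 2·(5+(-4)) − 1 = 1 → (5,-4,1)

5,-4,1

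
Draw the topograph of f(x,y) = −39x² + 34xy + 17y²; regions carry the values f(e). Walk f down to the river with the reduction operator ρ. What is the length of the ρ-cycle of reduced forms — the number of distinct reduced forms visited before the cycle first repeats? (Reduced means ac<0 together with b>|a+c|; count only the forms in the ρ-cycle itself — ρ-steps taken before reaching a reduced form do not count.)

D = 3808, ⌊√D⌋ = 61
river: ρ → (17,34,-39)
river: ρ → (-39,44,12)
river: ρ → (12,52,-23)
river: ρ → (-23,40,24)
river: ρ → (24,56,-7)
river: ρ → (-7,56,24)
river: ρ → (24,40,-23)
river: ρ → (-23,52,12)
river: ρ → (12,44,-39)
river: ρ → (-39,34,17)
ρ-cycle length = 10 (tail of 0 descent steps not counted)

10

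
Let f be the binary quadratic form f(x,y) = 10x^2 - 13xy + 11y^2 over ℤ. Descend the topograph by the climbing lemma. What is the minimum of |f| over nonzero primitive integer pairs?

translate: b→7 (≡-13 mod 20), so (10,-13,11)→(10,7,8)
flip: (10,7,8)→(8,-7,10)
reduced (well bottom): (8,-7,10) with a≤c, −a<b≤a
well minimum = a = 8

8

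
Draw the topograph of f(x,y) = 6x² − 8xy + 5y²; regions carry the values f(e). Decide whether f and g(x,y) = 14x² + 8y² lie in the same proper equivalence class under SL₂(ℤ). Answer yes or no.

D₁ = -56, D₂ = -448
discriminants differ ⇒ not SL₂(ℤ)-equivalent

no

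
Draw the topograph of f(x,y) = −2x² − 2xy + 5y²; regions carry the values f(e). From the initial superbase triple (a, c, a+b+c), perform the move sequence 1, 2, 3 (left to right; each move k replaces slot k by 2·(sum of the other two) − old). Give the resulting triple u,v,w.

start (-2,5,1) = (f(1,0),f(0,1),f(1,1))
replace slot 1: 2·(5+1) − (-2) = 14 → (14,5,1)
replace slot 2: 2·(14+1) − 5 = 25 → (14,25,1)
replace slot 3: 2·(14+25) − 1 = 77 → (14,25,77)

14,25,77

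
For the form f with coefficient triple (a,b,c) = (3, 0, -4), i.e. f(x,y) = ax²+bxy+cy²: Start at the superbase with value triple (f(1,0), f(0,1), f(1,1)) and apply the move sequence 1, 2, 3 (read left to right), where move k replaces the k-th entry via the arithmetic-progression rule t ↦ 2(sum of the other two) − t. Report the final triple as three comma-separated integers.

start (3,-4,-1) = (f(1,0),f(0,1),f(1,1))
replace slot 1: 2·((-4)+(-1)) − 3 = -13 → (-13,-4,-1)
replace slot 2: 2·((-13)+(-1)) − (-4) = -24 → (-13,-24,-1)
replace slot 3: 2·((-13)+(-24)) − (-1) = -73 → (-13,-24,-73)

-13,-24,-73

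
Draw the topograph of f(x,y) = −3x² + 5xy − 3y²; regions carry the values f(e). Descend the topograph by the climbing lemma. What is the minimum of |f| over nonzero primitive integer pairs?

translate: b→1 (≡-5 mod 6), so (3,-5,3)→(3,1,1)
flip: (3,1,1)→(1,-1,3)
translate: b→1 (≡-1 mod 2), so (1,-1,3)→(1,1,3)
reduced (well bottom): (1,1,3) with a≤c, −a<b≤a
well minimum |f| = |-1| = 1 (negative-definite)

1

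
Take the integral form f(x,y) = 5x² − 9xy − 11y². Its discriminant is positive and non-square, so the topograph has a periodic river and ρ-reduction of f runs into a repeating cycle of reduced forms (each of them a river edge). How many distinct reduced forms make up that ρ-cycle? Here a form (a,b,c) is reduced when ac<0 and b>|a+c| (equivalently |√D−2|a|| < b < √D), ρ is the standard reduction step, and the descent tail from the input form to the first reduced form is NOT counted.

D = 301, ⌊√D⌋ = 17
descent: ρ → (-11,9,5)  [lands on river]
river: ρ → (5,11,-9)
river: ρ → (-9,7,7)
river: ρ → (7,7,-9)
river: ρ → (-9,11,5)
river: ρ → (5,9,-11)
river: ρ → (-11,13,3)
river: ρ → (3,17,-1)
river: ρ → (-1,17,3)
river: ρ → (3,13,-11)
ρ-cycle length = 10 (tail of 1 descent step not counted)

10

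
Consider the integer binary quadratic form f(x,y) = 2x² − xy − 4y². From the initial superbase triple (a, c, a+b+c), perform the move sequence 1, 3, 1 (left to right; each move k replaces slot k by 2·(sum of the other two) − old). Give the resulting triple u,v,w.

start (2,-4,-3) = (f(1,0),f(0,1),f(1,1))
replace slot 1: 2·((-4)+(-3)) − 2 = -16 → (-16,-4,-3)
replace slot 3: 2·((-16)+(-4)) − (-3) = -37 → (-16,-4,-37)
replace slot 1: 2·((-4)+(-37)) − (-16) = -66 → (-66,-4,-37)

-66,-4,-37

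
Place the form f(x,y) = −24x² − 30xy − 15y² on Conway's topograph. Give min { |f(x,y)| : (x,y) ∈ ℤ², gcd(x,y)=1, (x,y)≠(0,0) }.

translate: b→-18 (≡30 mod 48), so (24,30,15)→(24,-18,9)
flip: (24,-18,9)→(9,18,24)
translate: b→0 (≡18 mod 18), so (9,18,24)→(9,0,15)
reduced (well bottom): (9,0,15) with a≤c, −a<b≤a
well minimum |f| = |-9| = 9 (negative-definite)

9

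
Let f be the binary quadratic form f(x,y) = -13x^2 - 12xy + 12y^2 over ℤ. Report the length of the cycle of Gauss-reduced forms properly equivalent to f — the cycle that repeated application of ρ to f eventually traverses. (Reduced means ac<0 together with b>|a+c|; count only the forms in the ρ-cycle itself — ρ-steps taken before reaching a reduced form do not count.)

D = 768, ⌊√D⌋ = 27
descent: ρ → (12,12,-13)  [lands on river]
river: ρ → (-13,14,11)
river: ρ → (11,8,-16)
river: ρ → (-16,24,3)
river: ρ → (3,24,-16)
river: ρ → (-16,8,11)
river: ρ → (11,14,-13)
river: ρ → (-13,12,12)
ρ-cycle length = 8 (tail of 1 descent step not counted)

8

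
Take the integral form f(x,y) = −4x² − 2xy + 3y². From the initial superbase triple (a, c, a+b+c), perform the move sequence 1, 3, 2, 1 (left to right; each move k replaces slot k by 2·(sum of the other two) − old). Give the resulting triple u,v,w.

start (-4,3,-3) = (f(1,0),f(0,1),f(1,1))
replace slot 1: 2·(3+(-3)) − (-4) = 4 → (4,3,-3)
replace slot 3: 2·(4+3) − (-3) = 17 → (4,3,17)
replace slot 2: 2·(4+17) − 3 = 39 → (4,39,17)
replace slot 1: 2·(39+17) − 4 = 108 → (108,39,17)

108,39,17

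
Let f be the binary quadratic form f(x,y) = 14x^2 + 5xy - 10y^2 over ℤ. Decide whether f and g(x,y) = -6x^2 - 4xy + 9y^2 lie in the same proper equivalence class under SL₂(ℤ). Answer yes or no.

D₁ = 585, D₂ = 232
discriminants differ ⇒ not SL₂(ℤ)-equivalent

no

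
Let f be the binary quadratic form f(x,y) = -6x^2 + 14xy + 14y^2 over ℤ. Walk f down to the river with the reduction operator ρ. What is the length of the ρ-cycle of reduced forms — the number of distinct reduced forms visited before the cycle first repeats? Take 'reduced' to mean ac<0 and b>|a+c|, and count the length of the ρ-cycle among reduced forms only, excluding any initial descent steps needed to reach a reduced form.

D = 532, ⌊√D⌋ = 23
river: ρ → (14,14,-6)
river: ρ → (-6,22,2)
river: ρ → (2,22,-6)
river: ρ → (-6,14,14)
ρ-cycle length = 4 (tail of 0 descent steps not counted)

4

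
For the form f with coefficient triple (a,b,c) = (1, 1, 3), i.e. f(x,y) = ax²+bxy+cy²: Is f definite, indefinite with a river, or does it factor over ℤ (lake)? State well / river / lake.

D = b²−4ac = 1² − 4·1·3 = -11
D < 0 ⇒ definite ⇒ every region one sign ⇒ single well

well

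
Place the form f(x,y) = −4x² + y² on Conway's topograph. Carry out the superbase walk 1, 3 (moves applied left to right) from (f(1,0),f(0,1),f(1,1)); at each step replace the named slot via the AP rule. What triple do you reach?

start (-4,1,-3) = (f(1,0),f(0,1),f(1,1))
replace slot 1: 2·(1+(-3)) − (-4) = 0 → (0,1,-3)
replace slot 3: 2·(0+1) − (-3) = 5 → (0,1,5)

0,1,5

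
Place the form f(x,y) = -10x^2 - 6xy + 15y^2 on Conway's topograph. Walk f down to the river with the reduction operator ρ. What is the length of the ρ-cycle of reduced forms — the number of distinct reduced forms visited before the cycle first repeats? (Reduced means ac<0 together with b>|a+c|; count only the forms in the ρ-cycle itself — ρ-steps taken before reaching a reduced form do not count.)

D = 636, ⌊√D⌋ = 25
descent: ρ → (15,6,-10)  [lands on river]
river: ρ → (-10,14,11)
river: ρ → (11,8,-13)
river: ρ → (-13,18,6)
river: ρ → (6,18,-13)
river: ρ → (-13,8,11)
river: ρ → (11,14,-10)
river: ρ → (-10,6,15)
river: ρ → (15,24,-1)
river: ρ → (-1,24,15)
ρ-cycle length = 10 (tail of 1 descent step not counted)

10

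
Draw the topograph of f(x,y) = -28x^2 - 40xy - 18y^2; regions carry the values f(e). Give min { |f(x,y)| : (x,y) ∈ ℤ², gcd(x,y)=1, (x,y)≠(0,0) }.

translate: b→-16 (≡40 mod 56), so (28,40,18)→(28,-16,6)
flip: (28,-16,6)→(6,16,28)
translate: b→4 (≡16 mod 12), so (6,16,28)→(6,4,18)
reduced (well bottom): (6,4,18) with a≤c, −a<b≤a
well minimum |f| = |-6| = 6 (negative-definite)

6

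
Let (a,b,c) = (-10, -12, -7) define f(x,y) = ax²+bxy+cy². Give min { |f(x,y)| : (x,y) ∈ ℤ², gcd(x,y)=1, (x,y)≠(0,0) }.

translate: b→-8 (≡12 mod 20), so (10,12,7)→(10,-8,5)
flip: (10,-8,5)→(5,8,10)
translate: b→-2 (≡8 mod 10), so (5,8,10)→(5,-2,7)
reduced (well bottom): (5,-2,7) with a≤c, −a<b≤a
well minimum |f| = |-5| = 5 (negative-definite)

5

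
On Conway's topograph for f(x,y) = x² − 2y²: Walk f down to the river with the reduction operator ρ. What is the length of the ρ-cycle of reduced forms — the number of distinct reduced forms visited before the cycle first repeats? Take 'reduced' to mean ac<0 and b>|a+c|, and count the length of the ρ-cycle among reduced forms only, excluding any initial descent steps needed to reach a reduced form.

D = 8, ⌊√D⌋ = 2
descent: ρ → (-2,0,1)
descent: ρ → (1,2,-1)  [lands on river]
river: ρ → (-1,2,1)
ρ-cycle length = 2 (tail of 2 descent steps not counted)

2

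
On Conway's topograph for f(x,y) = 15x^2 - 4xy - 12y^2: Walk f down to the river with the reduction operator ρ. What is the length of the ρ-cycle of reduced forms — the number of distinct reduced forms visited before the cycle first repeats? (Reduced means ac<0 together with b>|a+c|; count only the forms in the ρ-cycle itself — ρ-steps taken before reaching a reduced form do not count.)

D = 736, ⌊√D⌋ = 27
descent: ρ → (-12,4,15)  [lands on river]
river: ρ → (15,26,-1)
river: ρ → (-1,26,15)
river: ρ → (15,4,-12)
river: ρ → (-12,20,7)
river: ρ → (7,22,-9)
river: ρ → (-9,14,15)
river: ρ → (15,16,-8)
river: ρ → (-8,16,15)
river: ρ → (15,14,-9)
river: ρ → (-9,22,7)
river: ρ → (7,20,-12)
ρ-cycle length = 12 (tail of 1 descent step not counted)

12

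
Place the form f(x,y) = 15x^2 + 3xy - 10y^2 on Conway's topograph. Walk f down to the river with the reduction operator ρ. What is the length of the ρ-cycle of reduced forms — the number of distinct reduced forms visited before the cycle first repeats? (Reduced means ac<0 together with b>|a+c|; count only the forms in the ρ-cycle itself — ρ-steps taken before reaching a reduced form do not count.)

D = 609, ⌊√D⌋ = 24
descent: ρ → (-10,17,8)  [lands on river]
river: ρ → (8,15,-12)
river: ρ → (-12,9,11)
river: ρ → (11,13,-10)
river: ρ → (-10,7,14)
river: ρ → (14,21,-3)
river: ρ → (-3,21,14)
river: ρ → (14,7,-10)
river: ρ → (-10,13,11)
river: ρ → (11,9,-12)
river: ρ → (-12,15,8)
river: ρ → (8,17,-10)
river: ρ → (-10,23,2)
river: ρ → (2,21,-21)
river: ρ → (-21,21,2)
river: ρ → (2,23,-10)
ρ-cycle length = 16 (tail of 1 descent step not counted)

16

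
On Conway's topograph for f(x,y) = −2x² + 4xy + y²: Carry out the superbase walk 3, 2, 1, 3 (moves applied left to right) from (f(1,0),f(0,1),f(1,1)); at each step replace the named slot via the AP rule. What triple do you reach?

start (-2,1,3) = (f(1,0),f(0,1),f(1,1))
replace slot 3: 2·((-2)+1) − 3 = -5 → (-2,1,-5)
replace slot 2: 2·((-2)+(-5)) − 1 = -15 → (-2,-15,-5)
replace slot 1: 2·((-15)+(-5)) − (-2) = -38 → (-38,-15,-5)
replace slot 3: 2·((-38)+(-15)) − (-5) = -101 → (-38,-15,-101)

-38,-15,-101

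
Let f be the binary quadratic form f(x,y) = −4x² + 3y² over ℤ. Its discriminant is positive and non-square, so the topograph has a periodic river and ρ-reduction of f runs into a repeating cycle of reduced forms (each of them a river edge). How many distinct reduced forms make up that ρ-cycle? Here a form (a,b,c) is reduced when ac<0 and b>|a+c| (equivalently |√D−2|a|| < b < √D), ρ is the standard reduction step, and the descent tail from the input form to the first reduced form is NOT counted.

D = 48, ⌊√D⌋ = 6
descent: ρ → (3,6,-1)  [lands on river]
river: ρ → (-1,6,3)
ρ-cycle length = 2 (tail of 1 descent step not counted)

2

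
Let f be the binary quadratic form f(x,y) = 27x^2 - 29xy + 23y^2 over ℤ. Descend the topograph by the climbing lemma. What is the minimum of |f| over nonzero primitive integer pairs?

translate: b→25 (≡-29 mod 54), so (27,-29,23)→(27,25,21)
flip: (27,25,21)→(21,-25,27)
translate: b→17 (≡-25 mod 42), so (21,-25,27)→(21,17,23)
reduced (well bottom): (21,17,23) with a≤c, −a<b≤a
well minimum = a = 21

21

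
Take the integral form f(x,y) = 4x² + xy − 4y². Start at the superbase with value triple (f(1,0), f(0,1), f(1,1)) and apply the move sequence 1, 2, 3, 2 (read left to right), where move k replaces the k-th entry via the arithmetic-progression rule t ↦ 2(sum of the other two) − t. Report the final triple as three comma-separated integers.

start (4,-4,1) = (f(1,0),f(0,1),f(1,1))
replace slot 1: 2·((-4)+1) − 4 = -10 → (-10,-4,1)
replace slot 2: 2·((-10)+1) − (-4) = -14 → (-10,-14,1)
replace slot 3: 2·((-10)+(-14)) − 1 = -49 → (-10,-14,-49)
replace slot 2: 2·((-10)+(-49)) − (-14) = -104 → (-10,-104,-49)

-10,-104,-49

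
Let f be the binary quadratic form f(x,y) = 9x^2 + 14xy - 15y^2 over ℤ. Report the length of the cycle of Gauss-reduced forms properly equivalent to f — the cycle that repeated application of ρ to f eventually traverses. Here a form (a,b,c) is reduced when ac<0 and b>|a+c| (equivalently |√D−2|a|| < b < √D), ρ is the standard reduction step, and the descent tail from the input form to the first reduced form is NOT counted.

D = 736, ⌊√D⌋ = 27
river: ρ → (-15,16,8)
river: ρ → (8,16,-15)
river: ρ → (-15,14,9)
river: ρ → (9,22,-7)
river: ρ → (-7,20,12)
river: ρ → (12,4,-15)
river: ρ → (-15,26,1)
river: ρ → (1,26,-15)
river: ρ → (-15,4,12)
river: ρ → (12,20,-7)
river: ρ → (-7,22,9)
river: ρ → (9,14,-15)
ρ-cycle length = 12 (tail of 0 descent steps not counted)

12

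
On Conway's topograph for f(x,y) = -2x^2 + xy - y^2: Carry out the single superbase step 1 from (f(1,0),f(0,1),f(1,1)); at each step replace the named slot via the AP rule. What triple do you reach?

start (-2,-1,-2) = (f(1,0),f(0,1),f(1,1))
replace slot 1: 2·((-1)+(-2)) − (-2) = -4 → (-4,-1,-2)

-4,-1,-2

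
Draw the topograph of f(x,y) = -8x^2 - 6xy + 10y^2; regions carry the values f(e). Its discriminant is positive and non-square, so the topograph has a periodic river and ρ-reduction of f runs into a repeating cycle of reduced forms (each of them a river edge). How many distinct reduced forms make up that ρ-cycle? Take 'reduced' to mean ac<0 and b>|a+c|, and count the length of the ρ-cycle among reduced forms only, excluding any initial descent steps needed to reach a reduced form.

D = 356, ⌊√D⌋ = 18
descent: ρ → (10,6,-8)  [lands on river]
river: ρ → (-8,10,8)
river: ρ → (8,6,-10)
river: ρ → (-10,14,4)
river: ρ → (4,18,-2)
river: ρ → (-2,18,4)
river: ρ → (4,14,-10)
river: ρ → (-10,6,8)
river: ρ → (8,10,-8)
river: ρ → (-8,6,10)
river: ρ → (10,14,-4)
river: ρ → (-4,18,2)
river: ρ → (2,18,-4)
river: ρ → (-4,14,10)
ρ-cycle length = 14 (tail of 1 descent step not counted)

14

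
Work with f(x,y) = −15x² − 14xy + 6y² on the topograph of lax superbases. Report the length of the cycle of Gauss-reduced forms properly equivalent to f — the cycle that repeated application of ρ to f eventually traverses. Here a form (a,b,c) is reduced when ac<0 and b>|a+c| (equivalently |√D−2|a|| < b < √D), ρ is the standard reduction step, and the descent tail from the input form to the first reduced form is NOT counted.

D = 556, ⌊√D⌋ = 23
descent: ρ → (6,14,-15)  [lands on river]
river: ρ → (-15,16,5)
river: ρ → (5,14,-18)
river: ρ → (-18,22,1)
river: ρ → (1,22,-18)
river: ρ → (-18,14,5)
river: ρ → (5,16,-15)
river: ρ → (-15,14,6)
river: ρ → (6,22,-3)
river: ρ → (-3,20,13)
river: ρ → (13,6,-10)
river: ρ → (-10,14,9)
river: ρ → (9,22,-2)
river: ρ → (-2,22,9)
river: ρ → (9,14,-10)
river: ρ → (-10,6,13)
river: ρ → (13,20,-3)
river: ρ → (-3,22,6)
ρ-cycle length = 18 (tail of 1 descent step not counted)

18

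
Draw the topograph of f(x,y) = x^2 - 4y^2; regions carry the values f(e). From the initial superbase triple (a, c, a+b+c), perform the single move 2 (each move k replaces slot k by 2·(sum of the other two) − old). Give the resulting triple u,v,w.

start (1,-4,-3) = (f(1,0),f(0,1),f(1,1))
replace slot 2: 2·(1+(-3)) − (-4) = 0 → (1,0,-3)

1,0,-3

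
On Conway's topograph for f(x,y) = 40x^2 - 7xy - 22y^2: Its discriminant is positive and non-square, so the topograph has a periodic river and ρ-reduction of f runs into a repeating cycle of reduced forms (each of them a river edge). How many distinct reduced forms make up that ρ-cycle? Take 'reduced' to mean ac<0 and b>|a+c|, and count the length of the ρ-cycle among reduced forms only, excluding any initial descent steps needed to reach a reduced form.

D = 3569, ⌊√D⌋ = 59
descent: ρ → (-22,51,11)  [lands on river]
river: ρ → (11,59,-2)
river: ρ → (-2,57,40)
river: ρ → (40,23,-19)
river: ρ → (-19,53,10)
river: ρ → (10,47,-34)
river: ρ → (-34,21,23)
river: ρ → (23,25,-32)
river: ρ → (-32,39,16)
river: ρ → (16,57,-5)
river: ρ → (-5,53,38)
river: ρ → (38,23,-20)
river: ρ → (-20,57,4)
river: ρ → (4,55,-34)
river: ρ → (-34,13,25)
river: ρ → (25,37,-22)
ρ-cycle length = 16 (tail of 1 descent step not counted)

16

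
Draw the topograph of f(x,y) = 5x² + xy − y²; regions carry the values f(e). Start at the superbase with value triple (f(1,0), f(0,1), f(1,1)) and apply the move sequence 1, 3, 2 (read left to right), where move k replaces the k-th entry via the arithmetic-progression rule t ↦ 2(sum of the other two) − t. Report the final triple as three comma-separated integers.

start (5,-1,5) = (f(1,0),f(0,1),f(1,1))
replace slot 1: 2·((-1)+5) − 5 = 3 → (3,-1,5)
replace slot 3: 2·(3+(-1)) − 5 = -1 → (3,-1,-1)
replace slot 2: 2·(3+(-1)) − (-1) = 5 → (3,5,-1)

3,5,-1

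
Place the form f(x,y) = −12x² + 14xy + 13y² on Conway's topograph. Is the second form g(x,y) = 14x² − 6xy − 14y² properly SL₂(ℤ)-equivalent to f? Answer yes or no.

D₁ = 820, D₂ = 820
river cycle of f (length 12): (13, 12, -13), (-13, 14, 12), (12, 10, -15), (-15, 20, 7), (7, 22, -12), (-12, 26, 3), (3, 28, -3), (-3, 26, 12), (12, 22, -7), (-7, 20, 15), … (2 more)
river cycle of g (length 4): (-14, 6, 14), (14, 22, -6), (-6, 26, 6), (6, 22, -14)
cycles differ ⇒ inequivalent

no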